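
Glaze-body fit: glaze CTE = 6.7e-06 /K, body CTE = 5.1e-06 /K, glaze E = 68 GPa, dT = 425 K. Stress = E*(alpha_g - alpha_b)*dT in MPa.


Stress = 68*1000*(6.7e-06 - 5.1e-06)*425 = 46.2 MPa

46.2


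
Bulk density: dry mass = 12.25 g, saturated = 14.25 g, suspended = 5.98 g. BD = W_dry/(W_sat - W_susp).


BD = 12.25 / (14.25 - 5.98) = 12.25 / 8.27 = 1.481 g/cm^3

1.481


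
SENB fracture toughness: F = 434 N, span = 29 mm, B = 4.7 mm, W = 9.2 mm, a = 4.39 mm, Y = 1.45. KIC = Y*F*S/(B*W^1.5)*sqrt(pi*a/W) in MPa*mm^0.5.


KIC = 1.45*434*29/(4.7*9.2^1.5)*sqrt(pi*4.39/9.2) = 170.37

170.37


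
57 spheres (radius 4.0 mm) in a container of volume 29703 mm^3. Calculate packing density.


V_sphere = 4/3*pi*4.0^3 = 268.0826 mm^3
Total V = 57*268.0826 = 15280.7082 mm^3
PD = 15280.7082 / 29703 = 0.514

0.514


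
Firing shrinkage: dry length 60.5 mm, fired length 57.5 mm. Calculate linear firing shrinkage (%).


FS = (60.5 - 57.5) / 60.5 * 100 = 4.96%

4.96


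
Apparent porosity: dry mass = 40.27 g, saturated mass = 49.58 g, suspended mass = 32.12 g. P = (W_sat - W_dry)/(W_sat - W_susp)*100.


P = (49.58 - 40.27) / (49.58 - 32.12) * 100 = 9.31 / 17.46 * 100 = 53.3%

53.3


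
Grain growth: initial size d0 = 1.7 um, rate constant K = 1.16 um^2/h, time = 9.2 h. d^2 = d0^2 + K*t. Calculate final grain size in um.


d^2 = 1.7^2 + 1.16*9.2 = 13.562
d = sqrt(13.562) = 3.68 um

3.68


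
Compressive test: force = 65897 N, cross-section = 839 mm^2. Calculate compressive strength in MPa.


CS = 65897 / 839 = 78.5 MPa

78.5


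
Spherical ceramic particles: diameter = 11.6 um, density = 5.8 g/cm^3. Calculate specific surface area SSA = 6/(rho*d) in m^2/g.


SSA = 6 / (5.8 * 11.6) = 0.089 m^2/g

0.089


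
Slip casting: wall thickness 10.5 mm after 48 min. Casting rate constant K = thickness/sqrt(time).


K = 10.5 / sqrt(48) = 10.5 / 6.9282 = 1.516 mm/min^0.5

1.516


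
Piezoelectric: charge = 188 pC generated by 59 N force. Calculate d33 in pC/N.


d33 = 188 / 59 = 3.2 pC/N

3.2


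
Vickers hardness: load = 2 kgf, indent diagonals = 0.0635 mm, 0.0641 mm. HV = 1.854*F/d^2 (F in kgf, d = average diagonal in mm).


d_avg = (0.0635+0.0641)/2 = 0.0638 mm
HV = 1.854*2/0.0638^2 = 911

911


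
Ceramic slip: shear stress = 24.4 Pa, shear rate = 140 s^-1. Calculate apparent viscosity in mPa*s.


eta = tau/gamma * 1000 = 24.4/140 * 1000 = 174.3 mPa*s

174.3


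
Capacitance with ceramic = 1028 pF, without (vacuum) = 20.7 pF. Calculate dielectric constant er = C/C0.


er = 1028 / 20.7 = 49.66

49.66


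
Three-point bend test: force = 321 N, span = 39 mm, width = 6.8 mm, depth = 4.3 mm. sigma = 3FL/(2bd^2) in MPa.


sigma = 3*321*39/(2*6.8*4.3^2) = 149.4 MPa

149.4


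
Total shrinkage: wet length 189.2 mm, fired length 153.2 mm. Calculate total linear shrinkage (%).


TS = (189.2 - 153.2) / 189.2 * 100 = 19.03%

19.03


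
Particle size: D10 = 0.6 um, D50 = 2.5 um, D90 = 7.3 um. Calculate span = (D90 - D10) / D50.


Span = (7.3 - 0.6) / 2.5 = 6.7 / 2.5 = 2.68

2.68


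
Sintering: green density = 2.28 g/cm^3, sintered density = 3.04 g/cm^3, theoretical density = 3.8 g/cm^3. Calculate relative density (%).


Relative = 3.04 / 3.8 * 100 = 80.0%

80.0


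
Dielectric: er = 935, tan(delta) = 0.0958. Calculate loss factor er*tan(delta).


Loss = 935 * 0.0958 = 89.573

89.573


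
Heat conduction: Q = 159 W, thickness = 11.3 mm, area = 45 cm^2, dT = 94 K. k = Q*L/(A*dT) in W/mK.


k = 159*11.3/1000/(45/10000*94) = 4.25 W/mK

4.25


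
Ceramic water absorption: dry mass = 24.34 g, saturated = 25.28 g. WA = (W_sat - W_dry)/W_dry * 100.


WA = (25.28 - 24.34) / 24.34 * 100 = 3.86%

3.86


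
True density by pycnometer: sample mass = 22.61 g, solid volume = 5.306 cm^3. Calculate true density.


TD = 22.61 / 5.306 = 4.261 g/cm^3

4.261


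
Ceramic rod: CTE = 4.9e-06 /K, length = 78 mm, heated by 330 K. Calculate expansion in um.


dL = 4.9e-06 * 78 * 330 * 1000 = 126.126 um

126.126


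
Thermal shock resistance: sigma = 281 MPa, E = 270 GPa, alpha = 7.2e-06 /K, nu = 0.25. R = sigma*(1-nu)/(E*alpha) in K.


R = 281*(1-0.25)/(270*1000*7.2e-06) = 108 K

108


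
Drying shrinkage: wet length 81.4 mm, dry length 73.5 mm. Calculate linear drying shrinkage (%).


DS = (81.4 - 73.5) / 81.4 * 100 = 9.71%

9.71


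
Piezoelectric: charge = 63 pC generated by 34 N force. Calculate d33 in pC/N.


d33 = 63 / 34 = 1.9 pC/N

1.9


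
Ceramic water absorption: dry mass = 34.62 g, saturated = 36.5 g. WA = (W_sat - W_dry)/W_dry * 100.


WA = (36.5 - 34.62) / 34.62 * 100 = 5.43%

5.43


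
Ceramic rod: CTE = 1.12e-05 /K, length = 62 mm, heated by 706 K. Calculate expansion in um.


dL = 1.12e-05 * 62 * 706 * 1000 = 490.246 um

490.246


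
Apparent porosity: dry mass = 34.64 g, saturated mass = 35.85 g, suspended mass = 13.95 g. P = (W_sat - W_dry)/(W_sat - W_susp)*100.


P = (35.85 - 34.64) / (35.85 - 13.95) * 100 = 1.21 / 21.9 * 100 = 5.5%

5.5


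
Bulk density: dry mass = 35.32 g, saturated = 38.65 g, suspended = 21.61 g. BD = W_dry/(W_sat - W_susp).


BD = 35.32 / (38.65 - 21.61) = 35.32 / 17.04 = 2.073 g/cm^3

2.073


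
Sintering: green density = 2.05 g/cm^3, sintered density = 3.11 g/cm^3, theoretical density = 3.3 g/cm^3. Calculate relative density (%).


Relative = 3.11 / 3.3 * 100 = 94.2%

94.2


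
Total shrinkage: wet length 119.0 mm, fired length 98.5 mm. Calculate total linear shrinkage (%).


TS = (119.0 - 98.5) / 119.0 * 100 = 17.23%

17.23


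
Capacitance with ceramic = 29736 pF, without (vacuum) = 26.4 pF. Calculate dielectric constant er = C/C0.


er = 29736 / 26.4 = 1126.36

1126.36


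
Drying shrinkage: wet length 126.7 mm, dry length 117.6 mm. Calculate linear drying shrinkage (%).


DS = (126.7 - 117.6) / 126.7 * 100 = 7.18%

7.18


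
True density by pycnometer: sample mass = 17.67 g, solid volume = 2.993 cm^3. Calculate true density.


TD = 17.67 / 2.993 = 5.904 g/cm^3

5.904


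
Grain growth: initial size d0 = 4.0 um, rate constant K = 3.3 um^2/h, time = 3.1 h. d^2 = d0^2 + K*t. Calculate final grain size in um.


d^2 = 4.0^2 + 3.3*3.1 = 26.23
d = sqrt(26.23) = 5.12 um

5.12


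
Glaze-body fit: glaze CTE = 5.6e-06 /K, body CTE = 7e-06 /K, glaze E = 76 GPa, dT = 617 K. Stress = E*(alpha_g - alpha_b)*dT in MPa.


Stress = 76*1000*(5.6e-06 - 7e-06)*617 = -65.6 MPa

-65.6


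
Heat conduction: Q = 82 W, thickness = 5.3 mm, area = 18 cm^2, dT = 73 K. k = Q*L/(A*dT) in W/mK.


k = 82*5.3/1000/(18/10000*73) = 3.31 W/mK

3.31


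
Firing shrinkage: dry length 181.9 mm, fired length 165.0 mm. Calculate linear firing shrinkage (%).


FS = (181.9 - 165.0) / 181.9 * 100 = 9.29%

9.29


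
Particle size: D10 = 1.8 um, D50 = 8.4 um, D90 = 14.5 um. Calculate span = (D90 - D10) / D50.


Span = (14.5 - 1.8) / 8.4 = 12.7 / 8.4 = 1.512

1.512


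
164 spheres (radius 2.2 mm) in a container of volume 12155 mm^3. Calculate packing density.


V_sphere = 4/3*pi*2.2^3 = 44.6022 mm^3
Total V = 164*44.6022 = 7314.7608 mm^3
PD = 7314.7608 / 12155 = 0.602

0.602


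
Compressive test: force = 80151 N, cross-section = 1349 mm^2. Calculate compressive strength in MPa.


CS = 80151 / 1349 = 59.4 MPa

59.4


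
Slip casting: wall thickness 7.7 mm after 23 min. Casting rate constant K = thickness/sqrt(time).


K = 7.7 / sqrt(23) = 7.7 / 4.7958 = 1.606 mm/min^0.5

1.606


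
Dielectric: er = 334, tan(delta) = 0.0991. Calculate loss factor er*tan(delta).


Loss = 334 * 0.0991 = 33.099

33.099


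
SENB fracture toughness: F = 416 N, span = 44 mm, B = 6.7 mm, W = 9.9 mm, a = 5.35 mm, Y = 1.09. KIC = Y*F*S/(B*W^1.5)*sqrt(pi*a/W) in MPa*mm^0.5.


KIC = 1.09*416*44/(6.7*9.9^1.5)*sqrt(pi*5.35/9.9) = 124.56

124.56


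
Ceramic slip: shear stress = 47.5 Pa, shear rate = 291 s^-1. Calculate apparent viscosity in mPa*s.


eta = tau/gamma * 1000 = 47.5/291 * 1000 = 163.2 mPa*s

163.2


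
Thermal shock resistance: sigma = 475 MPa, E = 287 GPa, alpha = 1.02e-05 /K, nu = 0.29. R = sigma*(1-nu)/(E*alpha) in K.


R = 475*(1-0.29)/(287*1000*1.02e-05) = 115 K

115


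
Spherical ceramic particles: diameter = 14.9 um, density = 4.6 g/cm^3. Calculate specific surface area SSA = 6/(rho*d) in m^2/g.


SSA = 6 / (4.6 * 14.9) = 0.088 m^2/g

0.088


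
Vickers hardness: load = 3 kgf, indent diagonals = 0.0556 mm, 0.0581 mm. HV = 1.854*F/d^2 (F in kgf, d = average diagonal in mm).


d_avg = (0.0556+0.0581)/2 = 0.05685 mm
HV = 1.854*3/0.05685^2 = 1721

1721


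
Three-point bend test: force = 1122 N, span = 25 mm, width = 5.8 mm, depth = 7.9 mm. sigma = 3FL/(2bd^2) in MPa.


sigma = 3*1122*25/(2*5.8*7.9^2) = 116.2 MPa

116.2


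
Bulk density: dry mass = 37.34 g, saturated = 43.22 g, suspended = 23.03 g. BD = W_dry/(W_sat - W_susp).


BD = 37.34 / (43.22 - 23.03) = 37.34 / 20.19 = 1.849 g/cm^3

1.849


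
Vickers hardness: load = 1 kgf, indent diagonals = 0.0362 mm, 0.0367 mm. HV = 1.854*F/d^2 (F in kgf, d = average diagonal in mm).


d_avg = (0.0362+0.0367)/2 = 0.03645 mm
HV = 1.854*1/0.03645^2 = 1395

1395


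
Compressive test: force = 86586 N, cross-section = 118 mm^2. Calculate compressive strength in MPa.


CS = 86586 / 118 = 733.8 MPa

733.8


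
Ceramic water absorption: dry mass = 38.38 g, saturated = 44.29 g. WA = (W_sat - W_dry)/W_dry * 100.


WA = (44.29 - 38.38) / 38.38 * 100 = 15.4%

15.4


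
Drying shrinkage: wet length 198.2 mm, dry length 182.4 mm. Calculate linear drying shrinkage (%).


DS = (198.2 - 182.4) / 198.2 * 100 = 7.97%

7.97


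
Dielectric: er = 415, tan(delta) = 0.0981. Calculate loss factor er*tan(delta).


Loss = 415 * 0.0981 = 40.712

40.712


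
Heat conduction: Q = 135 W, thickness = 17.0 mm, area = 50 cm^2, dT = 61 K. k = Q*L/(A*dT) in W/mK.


k = 135*17.0/1000/(50/10000*61) = 7.52 W/mK

7.52


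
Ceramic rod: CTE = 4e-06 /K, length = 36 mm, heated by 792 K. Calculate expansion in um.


dL = 4e-06 * 36 * 792 * 1000 = 114.048 um

114.048


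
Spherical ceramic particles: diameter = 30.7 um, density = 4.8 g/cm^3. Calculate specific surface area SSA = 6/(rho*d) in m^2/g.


SSA = 6 / (4.8 * 30.7) = 0.041 m^2/g

0.041


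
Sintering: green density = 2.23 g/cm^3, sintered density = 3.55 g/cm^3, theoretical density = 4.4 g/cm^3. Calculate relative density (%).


Relative = 3.55 / 4.4 * 100 = 80.7%

80.7


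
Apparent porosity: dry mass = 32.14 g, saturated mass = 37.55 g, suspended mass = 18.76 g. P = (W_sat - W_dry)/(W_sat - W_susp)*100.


P = (37.55 - 32.14) / (37.55 - 18.76) * 100 = 5.41 / 18.79 * 100 = 28.8%

28.8


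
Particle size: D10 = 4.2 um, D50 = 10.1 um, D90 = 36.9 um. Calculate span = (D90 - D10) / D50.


Span = (36.9 - 4.2) / 10.1 = 32.7 / 10.1 = 3.238

3.238


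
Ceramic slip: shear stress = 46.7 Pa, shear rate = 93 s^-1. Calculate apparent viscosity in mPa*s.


eta = tau/gamma * 1000 = 46.7/93 * 1000 = 502.2 mPa*s

502.2


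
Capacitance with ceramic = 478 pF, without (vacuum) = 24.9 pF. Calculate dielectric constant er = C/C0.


er = 478 / 24.9 = 19.2

19.2


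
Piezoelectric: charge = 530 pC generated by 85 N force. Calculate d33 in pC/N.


d33 = 530 / 85 = 6.2 pC/N

6.2


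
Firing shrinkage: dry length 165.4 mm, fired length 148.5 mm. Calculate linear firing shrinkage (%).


FS = (165.4 - 148.5) / 165.4 * 100 = 10.22%

10.22


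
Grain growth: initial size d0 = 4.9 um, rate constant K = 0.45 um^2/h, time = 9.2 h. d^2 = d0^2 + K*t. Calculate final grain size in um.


d^2 = 4.9^2 + 0.45*9.2 = 28.15
d = sqrt(28.15) = 5.31 um

5.31


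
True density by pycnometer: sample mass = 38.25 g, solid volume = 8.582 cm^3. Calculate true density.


TD = 38.25 / 8.582 = 4.457 g/cm^3

4.457


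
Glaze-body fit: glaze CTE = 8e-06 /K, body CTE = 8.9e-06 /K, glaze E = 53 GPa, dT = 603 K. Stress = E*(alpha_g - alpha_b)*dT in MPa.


Stress = 53*1000*(8e-06 - 8.9e-06)*603 = -28.8 MPa

-28.8


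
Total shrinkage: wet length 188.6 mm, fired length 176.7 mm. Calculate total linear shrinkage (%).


TS = (188.6 - 176.7) / 188.6 * 100 = 6.31%

6.31


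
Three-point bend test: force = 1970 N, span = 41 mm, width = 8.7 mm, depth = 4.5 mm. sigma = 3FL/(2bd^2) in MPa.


sigma = 3*1970*41/(2*8.7*4.5^2) = 687.7 MPa

687.7


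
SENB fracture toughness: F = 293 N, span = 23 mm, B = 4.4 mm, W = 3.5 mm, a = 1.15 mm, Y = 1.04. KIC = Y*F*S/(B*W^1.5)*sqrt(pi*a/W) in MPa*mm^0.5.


KIC = 1.04*293*23/(4.4*3.5^1.5)*sqrt(pi*1.15/3.5) = 247.15

247.15


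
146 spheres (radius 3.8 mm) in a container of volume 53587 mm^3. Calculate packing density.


V_sphere = 4/3*pi*3.8^3 = 229.8473 mm^3
Total V = 146*229.8473 = 33557.7058 mm^3
PD = 33557.7058 / 53587 = 0.626

0.626


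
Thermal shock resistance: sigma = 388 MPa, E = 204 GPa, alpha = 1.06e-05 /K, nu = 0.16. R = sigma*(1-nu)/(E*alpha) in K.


R = 388*(1-0.16)/(204*1000*1.06e-05) = 151 K

151


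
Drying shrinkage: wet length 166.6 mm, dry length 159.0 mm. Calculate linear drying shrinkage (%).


DS = (166.6 - 159.0) / 166.6 * 100 = 4.56%

4.56


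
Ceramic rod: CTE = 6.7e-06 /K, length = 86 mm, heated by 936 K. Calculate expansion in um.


dL = 6.7e-06 * 86 * 936 * 1000 = 539.323 um

539.323


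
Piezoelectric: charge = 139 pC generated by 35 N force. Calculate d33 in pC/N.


d33 = 139 / 35 = 4.0 pC/N

4.0


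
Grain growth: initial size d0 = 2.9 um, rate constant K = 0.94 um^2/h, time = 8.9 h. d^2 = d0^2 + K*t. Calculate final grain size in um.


d^2 = 2.9^2 + 0.94*8.9 = 16.776
d = sqrt(16.776) = 4.1 um

4.1


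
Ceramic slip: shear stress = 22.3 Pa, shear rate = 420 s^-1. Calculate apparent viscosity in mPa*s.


eta = tau/gamma * 1000 = 22.3/420 * 1000 = 53.1 mPa*s

53.1


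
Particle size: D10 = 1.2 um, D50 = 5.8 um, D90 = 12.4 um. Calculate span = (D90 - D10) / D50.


Span = (12.4 - 1.2) / 5.8 = 11.2 / 5.8 = 1.931

1.931


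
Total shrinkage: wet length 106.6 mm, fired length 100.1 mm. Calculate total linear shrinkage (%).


TS = (106.6 - 100.1) / 106.6 * 100 = 6.1%

6.1


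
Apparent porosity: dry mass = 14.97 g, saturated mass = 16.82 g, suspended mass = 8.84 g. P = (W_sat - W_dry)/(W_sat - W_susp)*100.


P = (16.82 - 14.97) / (16.82 - 8.84) * 100 = 1.85 / 7.98 * 100 = 23.2%

23.2


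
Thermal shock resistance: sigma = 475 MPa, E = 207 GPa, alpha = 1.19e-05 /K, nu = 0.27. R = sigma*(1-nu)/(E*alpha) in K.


R = 475*(1-0.27)/(207*1000*1.19e-05) = 141 K

141


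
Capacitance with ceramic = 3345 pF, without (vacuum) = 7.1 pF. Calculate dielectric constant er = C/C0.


er = 3345 / 7.1 = 471.13

471.13


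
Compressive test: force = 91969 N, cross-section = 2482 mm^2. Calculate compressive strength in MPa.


CS = 91969 / 2482 = 37.1 MPa

37.1


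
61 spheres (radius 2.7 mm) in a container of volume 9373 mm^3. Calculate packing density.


V_sphere = 4/3*pi*2.7^3 = 82.448 mm^3
Total V = 61*82.448 = 5029.328 mm^3
PD = 5029.328 / 9373 = 0.537

0.537


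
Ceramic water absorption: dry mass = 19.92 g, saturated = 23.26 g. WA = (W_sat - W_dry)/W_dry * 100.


WA = (23.26 - 19.92) / 19.92 * 100 = 16.77%

16.77


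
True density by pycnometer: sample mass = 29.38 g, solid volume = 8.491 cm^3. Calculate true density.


TD = 29.38 / 8.491 = 3.46 g/cm^3

3.46


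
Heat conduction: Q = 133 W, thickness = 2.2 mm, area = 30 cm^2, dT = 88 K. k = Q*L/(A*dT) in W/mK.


k = 133*2.2/1000/(30/10000*88) = 1.11 W/mK

1.11


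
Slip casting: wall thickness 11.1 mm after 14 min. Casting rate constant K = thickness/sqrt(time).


K = 11.1 / sqrt(14) = 11.1 / 3.7417 = 2.967 mm/min^0.5

2.967


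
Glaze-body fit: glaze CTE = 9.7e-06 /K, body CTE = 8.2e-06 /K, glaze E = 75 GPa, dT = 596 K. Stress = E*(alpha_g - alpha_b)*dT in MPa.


Stress = 75*1000*(9.7e-06 - 8.2e-06)*596 = 67.1 MPa

67.1


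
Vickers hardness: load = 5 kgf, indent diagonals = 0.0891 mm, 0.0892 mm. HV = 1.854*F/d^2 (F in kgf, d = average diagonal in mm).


d_avg = (0.0891+0.0892)/2 = 0.08915 mm
HV = 1.854*5/0.08915^2 = 1166

1166


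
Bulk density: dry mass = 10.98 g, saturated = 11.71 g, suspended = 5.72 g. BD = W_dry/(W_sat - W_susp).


BD = 10.98 / (11.71 - 5.72) = 10.98 / 5.99 = 1.833 g/cm^3

1.833


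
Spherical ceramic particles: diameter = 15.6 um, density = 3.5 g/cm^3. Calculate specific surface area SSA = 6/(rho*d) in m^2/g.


SSA = 6 / (3.5 * 15.6) = 0.11 m^2/g

0.11


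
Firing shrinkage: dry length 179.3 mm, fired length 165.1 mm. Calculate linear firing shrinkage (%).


FS = (179.3 - 165.1) / 179.3 * 100 = 7.92%

7.92


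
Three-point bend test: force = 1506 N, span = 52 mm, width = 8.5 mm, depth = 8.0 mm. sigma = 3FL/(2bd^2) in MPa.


sigma = 3*1506*52/(2*8.5*8.0^2) = 215.9 MPa

215.9


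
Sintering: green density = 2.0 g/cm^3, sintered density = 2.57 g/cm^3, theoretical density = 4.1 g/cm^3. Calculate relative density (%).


Relative = 2.57 / 4.1 * 100 = 62.7%

62.7


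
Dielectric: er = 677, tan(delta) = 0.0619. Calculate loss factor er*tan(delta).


Loss = 677 * 0.0619 = 41.906

41.906


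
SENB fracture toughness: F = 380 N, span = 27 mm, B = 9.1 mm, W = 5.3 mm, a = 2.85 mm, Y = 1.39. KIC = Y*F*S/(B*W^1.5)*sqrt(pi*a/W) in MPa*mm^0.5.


KIC = 1.39*380*27/(9.1*5.3^1.5)*sqrt(pi*2.85/5.3) = 166.94

166.94


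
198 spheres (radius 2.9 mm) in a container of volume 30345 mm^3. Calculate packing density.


V_sphere = 4/3*pi*2.9^3 = 102.1604 mm^3
Total V = 198*102.1604 = 20227.7592 mm^3
PD = 20227.7592 / 30345 = 0.667

0.667


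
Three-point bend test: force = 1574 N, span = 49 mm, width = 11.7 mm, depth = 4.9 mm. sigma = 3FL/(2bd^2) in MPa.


sigma = 3*1574*49/(2*11.7*4.9^2) = 411.8 MPa

411.8


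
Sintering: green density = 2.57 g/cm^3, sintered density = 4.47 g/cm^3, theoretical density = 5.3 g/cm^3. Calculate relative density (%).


Relative = 4.47 / 5.3 * 100 = 84.3%

84.3


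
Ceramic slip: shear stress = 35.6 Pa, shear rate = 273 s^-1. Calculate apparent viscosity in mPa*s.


eta = tau/gamma * 1000 = 35.6/273 * 1000 = 130.4 mPa*s

130.4


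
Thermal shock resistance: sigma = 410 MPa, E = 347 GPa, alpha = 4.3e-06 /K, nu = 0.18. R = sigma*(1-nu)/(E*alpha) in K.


R = 410*(1-0.18)/(347*1000*4.3e-06) = 225 K

225


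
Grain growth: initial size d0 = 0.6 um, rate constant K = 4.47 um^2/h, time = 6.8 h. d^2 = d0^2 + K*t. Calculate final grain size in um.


d^2 = 0.6^2 + 4.47*6.8 = 30.756
d = sqrt(30.756) = 5.55 um

5.55


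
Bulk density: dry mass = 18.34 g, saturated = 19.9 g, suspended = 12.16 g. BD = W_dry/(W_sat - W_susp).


BD = 18.34 / (19.9 - 12.16) = 18.34 / 7.74 = 2.37 g/cm^3

2.37


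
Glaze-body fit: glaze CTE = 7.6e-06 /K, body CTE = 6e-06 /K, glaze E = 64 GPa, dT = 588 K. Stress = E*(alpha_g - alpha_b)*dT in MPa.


Stress = 64*1000*(7.6e-06 - 6e-06)*588 = 60.2 MPa

60.2


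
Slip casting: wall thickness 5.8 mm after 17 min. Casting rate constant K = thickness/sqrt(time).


K = 5.8 / sqrt(17) = 5.8 / 4.1231 = 1.407 mm/min^0.5

1.407


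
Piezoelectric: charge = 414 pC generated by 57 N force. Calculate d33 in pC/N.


d33 = 414 / 57 = 7.3 pC/N

7.3


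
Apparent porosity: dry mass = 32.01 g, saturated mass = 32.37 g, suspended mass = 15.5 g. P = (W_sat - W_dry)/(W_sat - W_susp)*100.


P = (32.37 - 32.01) / (32.37 - 15.5) * 100 = 0.36 / 16.87 * 100 = 2.1%

2.1


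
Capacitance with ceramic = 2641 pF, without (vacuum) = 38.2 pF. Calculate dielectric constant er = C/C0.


er = 2641 / 38.2 = 69.14

69.14


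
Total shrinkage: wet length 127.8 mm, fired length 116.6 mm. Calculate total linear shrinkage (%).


TS = (127.8 - 116.6) / 127.8 * 100 = 8.76%

8.76


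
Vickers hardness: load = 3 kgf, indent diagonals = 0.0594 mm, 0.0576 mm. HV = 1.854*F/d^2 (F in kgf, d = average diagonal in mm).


d_avg = (0.0594+0.0576)/2 = 0.0585 mm
HV = 1.854*3/0.0585^2 = 1625

1625


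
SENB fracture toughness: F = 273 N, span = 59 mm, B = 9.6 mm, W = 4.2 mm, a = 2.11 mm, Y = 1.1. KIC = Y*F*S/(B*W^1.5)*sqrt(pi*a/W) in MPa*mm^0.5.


KIC = 1.1*273*59/(9.6*4.2^1.5)*sqrt(pi*2.11/4.2) = 269.37

269.37


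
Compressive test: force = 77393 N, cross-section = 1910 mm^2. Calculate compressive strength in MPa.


CS = 77393 / 1910 = 40.5 MPa

40.5


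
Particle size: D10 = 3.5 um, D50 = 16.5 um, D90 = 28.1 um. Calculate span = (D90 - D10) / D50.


Span = (28.1 - 3.5) / 16.5 = 24.6 / 16.5 = 1.491

1.491


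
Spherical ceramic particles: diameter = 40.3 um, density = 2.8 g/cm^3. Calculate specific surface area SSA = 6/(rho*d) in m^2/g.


SSA = 6 / (2.8 * 40.3) = 0.053 m^2/g

0.053


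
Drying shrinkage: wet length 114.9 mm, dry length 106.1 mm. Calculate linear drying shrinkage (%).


DS = (114.9 - 106.1) / 114.9 * 100 = 7.66%

7.66


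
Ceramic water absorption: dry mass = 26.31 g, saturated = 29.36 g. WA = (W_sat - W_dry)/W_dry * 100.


WA = (29.36 - 26.31) / 26.31 * 100 = 11.59%

11.59


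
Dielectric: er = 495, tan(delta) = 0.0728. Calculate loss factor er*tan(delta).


Loss = 495 * 0.0728 = 36.036

36.036


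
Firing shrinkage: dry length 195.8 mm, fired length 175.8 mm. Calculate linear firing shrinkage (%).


FS = (195.8 - 175.8) / 195.8 * 100 = 10.21%

10.21


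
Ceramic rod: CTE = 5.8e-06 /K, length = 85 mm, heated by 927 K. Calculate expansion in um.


dL = 5.8e-06 * 85 * 927 * 1000 = 457.011 um

457.011


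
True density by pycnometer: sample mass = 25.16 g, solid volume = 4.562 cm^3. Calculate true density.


TD = 25.16 / 4.562 = 5.515 g/cm^3

5.515


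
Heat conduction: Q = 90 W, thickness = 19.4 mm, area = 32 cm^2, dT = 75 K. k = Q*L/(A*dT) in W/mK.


k = 90*19.4/1000/(32/10000*75) = 7.28 W/mK

7.28


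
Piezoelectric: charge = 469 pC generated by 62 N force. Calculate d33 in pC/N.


d33 = 469 / 62 = 7.6 pC/N

7.6


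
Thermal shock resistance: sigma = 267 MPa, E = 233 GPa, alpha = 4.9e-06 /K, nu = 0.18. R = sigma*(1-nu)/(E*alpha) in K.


R = 267*(1-0.18)/(233*1000*4.9e-06) = 192 K

192


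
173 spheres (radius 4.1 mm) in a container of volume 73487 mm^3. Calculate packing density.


V_sphere = 4/3*pi*4.1^3 = 288.6956 mm^3
Total V = 173*288.6956 = 49944.3388 mm^3
PD = 49944.3388 / 73487 = 0.68

0.68


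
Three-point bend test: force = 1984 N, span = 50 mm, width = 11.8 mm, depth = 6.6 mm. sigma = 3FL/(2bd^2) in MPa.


sigma = 3*1984*50/(2*11.8*6.6^2) = 289.5 MPa

289.5


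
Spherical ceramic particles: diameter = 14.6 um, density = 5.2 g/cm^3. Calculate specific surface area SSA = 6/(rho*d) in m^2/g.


SSA = 6 / (5.2 * 14.6) = 0.079 m^2/g

0.079


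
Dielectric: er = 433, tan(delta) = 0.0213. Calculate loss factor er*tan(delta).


Loss = 433 * 0.0213 = 9.223

9.223


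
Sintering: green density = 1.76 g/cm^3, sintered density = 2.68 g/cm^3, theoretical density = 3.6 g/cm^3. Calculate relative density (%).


Relative = 2.68 / 3.6 * 100 = 74.4%

74.4


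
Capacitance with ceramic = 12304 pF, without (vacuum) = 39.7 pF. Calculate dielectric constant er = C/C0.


er = 12304 / 39.7 = 309.92

309.92


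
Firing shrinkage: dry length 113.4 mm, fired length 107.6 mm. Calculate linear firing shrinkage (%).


FS = (113.4 - 107.6) / 113.4 * 100 = 5.11%

5.11


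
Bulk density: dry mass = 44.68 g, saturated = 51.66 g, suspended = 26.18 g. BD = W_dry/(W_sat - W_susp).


BD = 44.68 / (51.66 - 26.18) = 44.68 / 25.48 = 1.754 g/cm^3

1.754


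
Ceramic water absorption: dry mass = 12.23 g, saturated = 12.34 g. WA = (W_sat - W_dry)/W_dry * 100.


WA = (12.34 - 12.23) / 12.23 * 100 = 0.9%

0.9


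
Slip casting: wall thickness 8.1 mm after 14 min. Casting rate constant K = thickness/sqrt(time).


K = 8.1 / sqrt(14) = 8.1 / 3.7417 = 2.165 mm/min^0.5

2.165


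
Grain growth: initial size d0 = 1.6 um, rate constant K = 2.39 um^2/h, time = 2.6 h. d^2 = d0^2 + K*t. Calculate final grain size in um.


d^2 = 1.6^2 + 2.39*2.6 = 8.774
d = sqrt(8.774) = 2.96 um

2.96


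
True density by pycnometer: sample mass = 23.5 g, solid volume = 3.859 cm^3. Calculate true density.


TD = 23.5 / 3.859 = 6.09 g/cm^3

6.09


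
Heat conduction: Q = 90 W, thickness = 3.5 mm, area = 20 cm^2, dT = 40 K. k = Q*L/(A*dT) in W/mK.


k = 90*3.5/1000/(20/10000*40) = 3.94 W/mK

3.94


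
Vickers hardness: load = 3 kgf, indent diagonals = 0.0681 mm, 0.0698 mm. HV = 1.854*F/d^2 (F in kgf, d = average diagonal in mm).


d_avg = (0.0681+0.0698)/2 = 0.06895 mm
HV = 1.854*3/0.06895^2 = 1170

1170


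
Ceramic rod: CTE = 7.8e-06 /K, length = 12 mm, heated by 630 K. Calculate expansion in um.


dL = 7.8e-06 * 12 * 630 * 1000 = 58.968 um

58.968


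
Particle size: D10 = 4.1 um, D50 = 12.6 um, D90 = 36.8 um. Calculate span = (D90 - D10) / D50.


Span = (36.8 - 4.1) / 12.6 = 32.7 / 12.6 = 2.595

2.595


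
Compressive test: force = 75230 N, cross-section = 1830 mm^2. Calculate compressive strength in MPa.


CS = 75230 / 1830 = 41.1 MPa

41.1


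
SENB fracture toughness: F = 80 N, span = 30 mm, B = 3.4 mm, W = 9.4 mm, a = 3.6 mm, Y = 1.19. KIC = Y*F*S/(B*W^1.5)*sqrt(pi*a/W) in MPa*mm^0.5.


KIC = 1.19*80*30/(3.4*9.4^1.5)*sqrt(pi*3.6/9.4) = 31.97

31.97


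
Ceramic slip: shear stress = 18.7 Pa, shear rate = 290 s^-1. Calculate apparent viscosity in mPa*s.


eta = tau/gamma * 1000 = 18.7/290 * 1000 = 64.5 mPa*s

64.5


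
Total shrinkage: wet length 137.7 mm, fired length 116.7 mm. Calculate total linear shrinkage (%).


TS = (137.7 - 116.7) / 137.7 * 100 = 15.25%

15.25


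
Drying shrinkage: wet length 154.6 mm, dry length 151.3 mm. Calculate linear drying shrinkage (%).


DS = (154.6 - 151.3) / 154.6 * 100 = 2.13%

2.13


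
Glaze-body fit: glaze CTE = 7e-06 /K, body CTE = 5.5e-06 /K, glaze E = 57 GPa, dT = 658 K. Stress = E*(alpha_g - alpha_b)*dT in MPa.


Stress = 57*1000*(7e-06 - 5.5e-06)*658 = 56.3 MPa

56.3


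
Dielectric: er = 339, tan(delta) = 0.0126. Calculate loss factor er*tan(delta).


Loss = 339 * 0.0126 = 4.271

4.271


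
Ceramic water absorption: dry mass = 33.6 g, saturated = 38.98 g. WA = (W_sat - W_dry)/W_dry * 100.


WA = (38.98 - 33.6) / 33.6 * 100 = 16.01%

16.01


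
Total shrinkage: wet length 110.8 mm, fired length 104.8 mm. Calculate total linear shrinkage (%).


TS = (110.8 - 104.8) / 110.8 * 100 = 5.42%

5.42


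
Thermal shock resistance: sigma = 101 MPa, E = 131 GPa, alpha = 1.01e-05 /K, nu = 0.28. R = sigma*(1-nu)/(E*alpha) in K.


R = 101*(1-0.28)/(131*1000*1.01e-05) = 55 K

55


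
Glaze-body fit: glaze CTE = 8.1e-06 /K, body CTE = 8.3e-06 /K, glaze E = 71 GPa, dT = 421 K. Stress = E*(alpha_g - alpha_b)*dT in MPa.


Stress = 71*1000*(8.1e-06 - 8.3e-06)*421 = -6.0 MPa

-6.0


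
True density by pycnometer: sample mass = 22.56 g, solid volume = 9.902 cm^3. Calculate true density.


TD = 22.56 / 9.902 = 2.278 g/cm^3

2.278


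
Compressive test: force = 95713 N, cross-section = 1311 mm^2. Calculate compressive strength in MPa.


CS = 95713 / 1311 = 73.0 MPa

73.0


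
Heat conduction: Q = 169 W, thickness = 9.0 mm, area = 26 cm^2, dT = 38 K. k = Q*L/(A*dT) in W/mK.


k = 169*9.0/1000/(26/10000*38) = 15.39 W/mK

15.39


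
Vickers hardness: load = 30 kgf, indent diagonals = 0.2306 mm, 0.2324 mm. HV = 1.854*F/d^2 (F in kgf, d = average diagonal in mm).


d_avg = (0.2306+0.2324)/2 = 0.2315 mm
HV = 1.854*30/0.2315^2 = 1038

1038


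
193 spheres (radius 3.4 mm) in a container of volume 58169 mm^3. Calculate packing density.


V_sphere = 4/3*pi*3.4^3 = 164.6362 mm^3
Total V = 193*164.6362 = 31774.7866 mm^3
PD = 31774.7866 / 58169 = 0.546

0.546


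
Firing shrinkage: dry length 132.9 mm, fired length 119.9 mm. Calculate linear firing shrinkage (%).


FS = (132.9 - 119.9) / 132.9 * 100 = 9.78%

9.78


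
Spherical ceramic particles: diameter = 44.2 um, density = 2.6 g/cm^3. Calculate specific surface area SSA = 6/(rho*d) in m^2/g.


SSA = 6 / (2.6 * 44.2) = 0.052 m^2/g

0.052


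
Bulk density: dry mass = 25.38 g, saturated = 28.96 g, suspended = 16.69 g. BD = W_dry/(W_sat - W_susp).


BD = 25.38 / (28.96 - 16.69) = 25.38 / 12.27 = 2.068 g/cm^3

2.068


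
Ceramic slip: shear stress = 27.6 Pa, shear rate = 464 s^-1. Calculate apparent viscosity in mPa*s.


eta = tau/gamma * 1000 = 27.6/464 * 1000 = 59.5 mPa*s

59.5


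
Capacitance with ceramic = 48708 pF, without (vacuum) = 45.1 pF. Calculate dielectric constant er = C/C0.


er = 48708 / 45.1 = 1080.0

1080.0


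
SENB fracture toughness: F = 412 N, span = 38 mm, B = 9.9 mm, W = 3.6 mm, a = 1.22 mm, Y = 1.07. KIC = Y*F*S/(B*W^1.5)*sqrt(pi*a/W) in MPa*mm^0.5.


KIC = 1.07*412*38/(9.9*3.6^1.5)*sqrt(pi*1.22/3.6) = 255.61

255.61


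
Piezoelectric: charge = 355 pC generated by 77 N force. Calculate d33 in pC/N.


d33 = 355 / 77 = 4.6 pC/N

4.6


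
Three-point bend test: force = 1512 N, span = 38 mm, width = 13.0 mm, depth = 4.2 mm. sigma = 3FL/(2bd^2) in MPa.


sigma = 3*1512*38/(2*13.0*4.2^2) = 375.8 MPa

375.8


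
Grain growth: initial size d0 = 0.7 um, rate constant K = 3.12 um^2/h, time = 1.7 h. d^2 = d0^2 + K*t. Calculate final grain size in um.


d^2 = 0.7^2 + 3.12*1.7 = 5.794
d = sqrt(5.794) = 2.41 um

2.41


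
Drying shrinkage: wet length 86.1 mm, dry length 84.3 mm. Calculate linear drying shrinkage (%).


DS = (86.1 - 84.3) / 86.1 * 100 = 2.09%

2.09


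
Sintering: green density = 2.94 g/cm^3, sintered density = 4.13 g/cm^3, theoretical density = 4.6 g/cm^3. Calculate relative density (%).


Relative = 4.13 / 4.6 * 100 = 89.8%

89.8


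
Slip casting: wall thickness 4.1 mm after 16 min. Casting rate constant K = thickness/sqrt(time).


K = 4.1 / sqrt(16) = 4.1 / 4.0 = 1.025 mm/min^0.5

1.025


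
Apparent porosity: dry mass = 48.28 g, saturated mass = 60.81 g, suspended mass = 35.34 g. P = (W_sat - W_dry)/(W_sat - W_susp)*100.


P = (60.81 - 48.28) / (60.81 - 35.34) * 100 = 12.53 / 25.47 * 100 = 49.2%

49.2


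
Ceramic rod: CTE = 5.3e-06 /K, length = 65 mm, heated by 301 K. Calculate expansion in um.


dL = 5.3e-06 * 65 * 301 * 1000 = 103.695 um

103.695


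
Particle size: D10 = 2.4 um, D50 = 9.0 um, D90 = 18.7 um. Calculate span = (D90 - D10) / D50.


Span = (18.7 - 2.4) / 9.0 = 16.3 / 9.0 = 1.811

1.811


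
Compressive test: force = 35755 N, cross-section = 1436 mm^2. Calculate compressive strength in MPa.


CS = 35755 / 1436 = 24.9 MPa

24.9


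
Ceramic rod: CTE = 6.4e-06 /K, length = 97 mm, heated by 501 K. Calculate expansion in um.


dL = 6.4e-06 * 97 * 501 * 1000 = 311.021 um

311.021


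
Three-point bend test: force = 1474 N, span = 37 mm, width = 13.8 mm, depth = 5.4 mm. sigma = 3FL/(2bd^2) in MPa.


sigma = 3*1474*37/(2*13.8*5.4^2) = 203.3 MPa

203.3


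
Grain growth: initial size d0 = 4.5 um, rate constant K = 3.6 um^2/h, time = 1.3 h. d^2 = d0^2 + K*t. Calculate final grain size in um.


d^2 = 4.5^2 + 3.6*1.3 = 24.93
d = sqrt(24.93) = 4.99 um

4.99


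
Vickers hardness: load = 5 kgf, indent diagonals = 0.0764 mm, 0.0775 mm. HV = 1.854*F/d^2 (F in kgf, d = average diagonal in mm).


d_avg = (0.0764+0.0775)/2 = 0.07695 mm
HV = 1.854*5/0.07695^2 = 1566

1566


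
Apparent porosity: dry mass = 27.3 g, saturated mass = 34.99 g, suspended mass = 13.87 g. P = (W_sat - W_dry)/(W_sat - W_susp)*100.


P = (34.99 - 27.3) / (34.99 - 13.87) * 100 = 7.69 / 21.12 * 100 = 36.4%

36.4


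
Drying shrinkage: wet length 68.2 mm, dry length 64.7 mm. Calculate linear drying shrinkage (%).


DS = (68.2 - 64.7) / 68.2 * 100 = 5.13%

5.13


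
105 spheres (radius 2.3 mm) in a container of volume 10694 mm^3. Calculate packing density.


V_sphere = 4/3*pi*2.3^3 = 50.965 mm^3
Total V = 105*50.965 = 5351.325 mm^3
PD = 5351.325 / 10694 = 0.5

0.5


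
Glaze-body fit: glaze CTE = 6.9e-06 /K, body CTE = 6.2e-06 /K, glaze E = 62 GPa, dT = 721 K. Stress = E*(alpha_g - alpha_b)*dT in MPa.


Stress = 62*1000*(6.9e-06 - 6.2e-06)*721 = 31.3 MPa

31.3


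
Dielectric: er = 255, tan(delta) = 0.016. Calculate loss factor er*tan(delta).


Loss = 255 * 0.016 = 4.08

4.08


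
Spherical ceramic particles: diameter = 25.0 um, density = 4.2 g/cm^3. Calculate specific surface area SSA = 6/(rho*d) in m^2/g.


SSA = 6 / (4.2 * 25.0) = 0.057 m^2/g

0.057


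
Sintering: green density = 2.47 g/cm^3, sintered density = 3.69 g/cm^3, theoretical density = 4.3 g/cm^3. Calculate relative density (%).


Relative = 3.69 / 4.3 * 100 = 85.8%

85.8


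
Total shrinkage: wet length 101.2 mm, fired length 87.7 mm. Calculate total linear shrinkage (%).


TS = (101.2 - 87.7) / 101.2 * 100 = 13.34%

13.34


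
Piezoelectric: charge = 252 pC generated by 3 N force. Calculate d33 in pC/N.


d33 = 252 / 3 = 84.0 pC/N

84.0


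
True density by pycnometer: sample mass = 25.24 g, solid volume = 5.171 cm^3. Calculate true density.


TD = 25.24 / 5.171 = 4.881 g/cm^3

4.881


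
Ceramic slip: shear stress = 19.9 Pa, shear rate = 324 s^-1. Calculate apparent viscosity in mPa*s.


eta = tau/gamma * 1000 = 19.9/324 * 1000 = 61.4 mPa*s

61.4


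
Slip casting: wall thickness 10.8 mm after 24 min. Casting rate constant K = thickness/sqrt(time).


K = 10.8 / sqrt(24) = 10.8 / 4.899 = 2.205 mm/min^0.5

2.205


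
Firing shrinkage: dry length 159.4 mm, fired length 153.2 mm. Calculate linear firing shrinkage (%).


FS = (159.4 - 153.2) / 159.4 * 100 = 3.89%

3.89


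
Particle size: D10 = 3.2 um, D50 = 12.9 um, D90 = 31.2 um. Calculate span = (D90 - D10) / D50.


Span = (31.2 - 3.2) / 12.9 = 28.0 / 12.9 = 2.171

2.171


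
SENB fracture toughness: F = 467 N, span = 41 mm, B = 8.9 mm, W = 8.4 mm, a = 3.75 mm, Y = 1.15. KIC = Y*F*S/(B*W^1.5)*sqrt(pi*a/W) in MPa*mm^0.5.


KIC = 1.15*467*41/(8.9*8.4^1.5)*sqrt(pi*3.75/8.4) = 120.35

120.35


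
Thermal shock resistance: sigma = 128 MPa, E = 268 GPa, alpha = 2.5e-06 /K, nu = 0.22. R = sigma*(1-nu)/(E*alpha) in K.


R = 128*(1-0.22)/(268*1000*2.5e-06) = 149 K

149


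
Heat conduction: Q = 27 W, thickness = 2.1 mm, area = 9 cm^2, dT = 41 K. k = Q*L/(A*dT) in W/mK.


k = 27*2.1/1000/(9/10000*41) = 1.54 W/mK

1.54


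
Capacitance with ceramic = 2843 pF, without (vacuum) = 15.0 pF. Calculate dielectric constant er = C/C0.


er = 2843 / 15.0 = 189.53

189.53


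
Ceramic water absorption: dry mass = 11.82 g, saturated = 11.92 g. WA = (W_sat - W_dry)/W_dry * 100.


WA = (11.92 - 11.82) / 11.82 * 100 = 0.85%

0.85


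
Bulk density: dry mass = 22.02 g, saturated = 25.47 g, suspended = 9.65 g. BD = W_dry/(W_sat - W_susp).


BD = 22.02 / (25.47 - 9.65) = 22.02 / 15.82 = 1.392 g/cm^3

1.392


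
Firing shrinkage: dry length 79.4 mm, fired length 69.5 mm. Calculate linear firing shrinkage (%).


FS = (79.4 - 69.5) / 79.4 * 100 = 12.47%

12.47


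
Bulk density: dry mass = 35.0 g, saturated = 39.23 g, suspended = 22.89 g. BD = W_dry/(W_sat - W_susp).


BD = 35.0 / (39.23 - 22.89) = 35.0 / 16.34 = 2.142 g/cm^3

2.142


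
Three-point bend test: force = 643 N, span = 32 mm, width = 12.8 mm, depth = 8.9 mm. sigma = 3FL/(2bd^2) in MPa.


sigma = 3*643*32/(2*12.8*8.9^2) = 30.4 MPa

30.4


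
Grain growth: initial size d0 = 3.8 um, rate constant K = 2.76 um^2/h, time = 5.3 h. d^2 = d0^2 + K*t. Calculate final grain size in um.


d^2 = 3.8^2 + 2.76*5.3 = 29.068
d = sqrt(29.068) = 5.39 um

5.39


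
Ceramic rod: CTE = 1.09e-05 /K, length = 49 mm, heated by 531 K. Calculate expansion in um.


dL = 1.09e-05 * 49 * 531 * 1000 = 283.607 um

283.607


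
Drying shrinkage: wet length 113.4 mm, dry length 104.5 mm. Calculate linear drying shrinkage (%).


DS = (113.4 - 104.5) / 113.4 * 100 = 7.85%

7.85


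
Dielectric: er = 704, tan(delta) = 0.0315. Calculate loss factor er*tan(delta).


Loss = 704 * 0.0315 = 22.176

22.176


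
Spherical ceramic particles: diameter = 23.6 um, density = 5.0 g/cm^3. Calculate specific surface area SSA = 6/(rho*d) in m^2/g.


SSA = 6 / (5.0 * 23.6) = 0.051 m^2/g

0.051


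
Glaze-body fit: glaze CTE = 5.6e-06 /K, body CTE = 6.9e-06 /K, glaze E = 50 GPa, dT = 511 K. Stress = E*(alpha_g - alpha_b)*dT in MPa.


Stress = 50*1000*(5.6e-06 - 6.9e-06)*511 = -33.2 MPa

-33.2


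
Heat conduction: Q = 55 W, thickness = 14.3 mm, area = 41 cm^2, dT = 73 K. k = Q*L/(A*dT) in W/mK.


k = 55*14.3/1000/(41/10000*73) = 2.63 W/mK

2.63


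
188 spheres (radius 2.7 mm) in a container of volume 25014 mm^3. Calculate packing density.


V_sphere = 4/3*pi*2.7^3 = 82.448 mm^3
Total V = 188*82.448 = 15500.224 mm^3
PD = 15500.224 / 25014 = 0.62

0.62


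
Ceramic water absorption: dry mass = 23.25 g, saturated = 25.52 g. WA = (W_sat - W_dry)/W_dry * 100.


WA = (25.52 - 23.25) / 23.25 * 100 = 9.76%

9.76


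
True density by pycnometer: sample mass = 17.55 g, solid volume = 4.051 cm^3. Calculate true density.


TD = 17.55 / 4.051 = 4.332 g/cm^3

4.332


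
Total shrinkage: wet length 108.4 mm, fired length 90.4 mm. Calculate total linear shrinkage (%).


TS = (108.4 - 90.4) / 108.4 * 100 = 16.61%

16.61


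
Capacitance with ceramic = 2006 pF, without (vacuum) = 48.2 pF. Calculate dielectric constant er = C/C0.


er = 2006 / 48.2 = 41.62

41.62


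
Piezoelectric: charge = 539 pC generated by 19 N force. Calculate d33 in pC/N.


d33 = 539 / 19 = 28.4 pC/N

28.4


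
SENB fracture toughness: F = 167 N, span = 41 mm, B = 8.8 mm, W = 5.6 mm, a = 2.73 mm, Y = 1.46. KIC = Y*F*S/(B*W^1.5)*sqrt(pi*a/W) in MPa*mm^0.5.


KIC = 1.46*167*41/(8.8*5.6^1.5)*sqrt(pi*2.73/5.6) = 106.08

106.08


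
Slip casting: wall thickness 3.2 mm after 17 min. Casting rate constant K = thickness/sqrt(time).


K = 3.2 / sqrt(17) = 3.2 / 4.1231 = 0.776 mm/min^0.5

0.776


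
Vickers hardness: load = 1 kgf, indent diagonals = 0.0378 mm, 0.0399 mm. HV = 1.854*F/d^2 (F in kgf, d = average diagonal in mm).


d_avg = (0.0378+0.0399)/2 = 0.03885 mm
HV = 1.854*1/0.03885^2 = 1228

1228


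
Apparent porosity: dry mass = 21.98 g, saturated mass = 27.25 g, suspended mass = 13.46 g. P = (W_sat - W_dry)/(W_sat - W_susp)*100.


P = (27.25 - 21.98) / (27.25 - 13.46) * 100 = 5.27 / 13.79 * 100 = 38.2%

38.2


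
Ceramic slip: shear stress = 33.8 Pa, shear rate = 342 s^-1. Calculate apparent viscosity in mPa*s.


eta = tau/gamma * 1000 = 33.8/342 * 1000 = 98.8 mPa*s

98.8


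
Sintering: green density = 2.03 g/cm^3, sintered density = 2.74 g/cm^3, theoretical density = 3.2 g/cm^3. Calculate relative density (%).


Relative = 2.74 / 3.2 * 100 = 85.6%

85.6


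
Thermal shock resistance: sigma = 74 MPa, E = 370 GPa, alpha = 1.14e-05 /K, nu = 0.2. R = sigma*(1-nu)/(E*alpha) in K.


R = 74*(1-0.2)/(370*1000*1.14e-05) = 14 K

14


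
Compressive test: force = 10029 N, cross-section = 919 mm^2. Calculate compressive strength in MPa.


CS = 10029 / 919 = 10.9 MPa

10.9


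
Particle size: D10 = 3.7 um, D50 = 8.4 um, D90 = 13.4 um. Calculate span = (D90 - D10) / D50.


Span = (13.4 - 3.7) / 8.4 = 9.7 / 8.4 = 1.155

1.155


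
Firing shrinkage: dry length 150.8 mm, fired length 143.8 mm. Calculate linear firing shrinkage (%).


FS = (150.8 - 143.8) / 150.8 * 100 = 4.64%

4.64
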